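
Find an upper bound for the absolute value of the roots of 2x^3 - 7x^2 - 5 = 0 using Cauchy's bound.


Cauchy's bound: all roots r satisfy |r| <= 1 + max(|a_i/a_n|) for i = 0,...,n-1
where a_n is the leading coefficient.

Coefficients: [2, -7, 0, -5]
Leading coefficient a_n = 2
Ratios |a_i/a_n|: 7/2, 0, 5/2
Maximum ratio: 7/2
Cauchy's bound: |r| <= 1 + 7/2 = 9/2

Upper bound = 9/2


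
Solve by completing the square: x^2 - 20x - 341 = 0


Start: x^2 - 20x - 341 = 0
Move constant: x^2 - 20x = 341
Half of -20 is -10, squared is 100
Add 100 to both sides: x^2 - 20x + 100 = 441
(x - 10)^2 = 441
x - 10 = ±21
x = 10 + 21 = 31 or x = 10 - 21 = -11

x = -11, x = 31


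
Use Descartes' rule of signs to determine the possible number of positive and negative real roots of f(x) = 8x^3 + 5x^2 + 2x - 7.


Descartes' rule of signs:

For positive roots, count sign changes in f(x) = 8x^3 + 5x^2 + 2x - 7:
Signs of coefficients: +, +, +, -
Number of sign changes: 1
Possible positive real roots: 1

For negative roots, examine f(-x) = -8x^3 + 5x^2 - 2x - 7:
Signs of coefficients: -, +, -, -
Number of sign changes: 2
Possible negative real roots: 2, 0

Positive roots: 1; Negative roots: 2 or 0


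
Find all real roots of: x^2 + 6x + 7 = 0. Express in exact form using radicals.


Using the quadratic formula: x = (-b ± sqrt(b^2 - 4ac)) / (2a)
Here a = 1, b = 6, c = 7
Discriminant = b^2 - 4ac = 6^2 - 4(1)(7) = 36 - 28 = 8
Since discriminant = 8 > 0, there are two real roots.
x = (-6 ± 2*sqrt(2)) / 2
Simplifying: x = -3 ± sqrt(2)
Numerically: x ≈ -1.5858 or x ≈ -4.4142

x = -3 + sqrt(2) or x = -3 - sqrt(2)


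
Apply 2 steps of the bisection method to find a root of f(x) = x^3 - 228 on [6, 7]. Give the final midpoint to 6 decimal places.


f(x) = x^3 - 228
f(6) = -12 < 0
f(7) = 115 > 0

Step 1: midpoint = (6.000000 + 7.000000)/2 = 6.500000
  f(6.500000) = 46.625000
  f(mid) > 0, so root is in [6.000000, 6.500000]

Step 2: midpoint = (6.000000 + 6.500000)/2 = 6.250000
  f(6.250000) = 16.140625
  f(mid) > 0, so root is in [6.000000, 6.250000]

midpoint = 6.250000


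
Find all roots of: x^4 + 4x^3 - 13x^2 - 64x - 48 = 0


Let p(x) = x^4 + 4x^3 - 13x^2 - 64x - 48. By the rational root theorem (leading coefficient 1), any rational root is an integer divisor of 48: try ±1, ±2, ... in turn.
Test x = 1: value = -120 ≠ 0.
Test x = -1: value = 0 ✓, so (x + 1) is a factor.
Synthetic division by (x + 1): bring down 1; 1(-1) + 4 = 3; 3(-1) - 13 = -16; (-16)(-1) - 64 = -48; (-48)(-1) - 48 = 0 → quotient x^3 + 3x^2 - 16x - 48, remainder 0.
Continue with the quotient x^3 + 3x^2 - 16x - 48 (candidates must divide 48; re-test x = -1 first in case it repeats).
Test x = -1: value = -30 ≠ 0.
Test x = 2: value = -60 ≠ 0.
Test x = -2: value = -12 ≠ 0.
Test x = 3: value = -42 ≠ 0.
Test x = -3: value = 0 ✓, so (x + 3) is a factor.
Synthetic division by (x + 3): bring down 1; 1(-3) + 3 = 0; 0(-3) - 16 = -16; (-16)(-3) - 48 = 0 → quotient x^2 - 16, remainder 0.
Solve the quadratic x^2 - 16 = 0: discriminant = 0^2 - 4(1)(-16) = 0 + 64 = 64.
sqrt(64) = 8, so x = (0 ± 8)/2: x = 4 or x = -4.
Collecting all roots found:

x = -4, x = -3, x = -1, x = 4


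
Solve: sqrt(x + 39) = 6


Square both sides: x + 39 = 6^2 = 36
x = 36 - 39 = -3
x = -3
Check: sqrt(1*(-3) + 39) = sqrt(36) = 6 ✓

x = -3


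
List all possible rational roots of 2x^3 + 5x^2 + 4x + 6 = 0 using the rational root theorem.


Rational root theorem: possible roots are ±p/q where:
  p divides the constant term (6): p ∈ {1, 2, 3, 6}
  q divides the leading coefficient (2): q ∈ {1, 2}

All possible rational roots: -6, -3, -2, -3/2, -1, -1/2, 1/2, 1, 3/2, 2, 3, 6

-6, -3, -2, -3/2, -1, -1/2, 1/2, 1, 3/2, 2, 3, 6


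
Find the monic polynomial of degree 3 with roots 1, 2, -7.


A monic polynomial with roots 1, 2, -7 is:
p(x) = (x - 1)(x - 2)(x + 7)
After multiplying by (x - 1): x - 1
After multiplying by (x - 2): x^2 - 3x + 2
After multiplying by (x + 7): x^3 + 4x^2 - 19x + 14

x^3 + 4x^2 - 19x + 14


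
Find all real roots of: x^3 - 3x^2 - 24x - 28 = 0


Let p(x) = x^3 - 3x^2 - 24x - 28. By the rational root theorem (leading coefficient 1), any rational root is an integer divisor of 28: try ±1, ±2, ... in turn.
Test x = 1: value = -54 ≠ 0.
Test x = -1: value = -8 ≠ 0.
Test x = 2: value = -80 ≠ 0.
Test x = -2: value = 0 ✓, so (x + 2) is a factor.
Synthetic division by (x + 2): bring down 1; 1(-2) - 3 = -5; (-5)(-2) - 24 = -14; (-14)(-2) - 28 = 0 → quotient x^2 - 5x - 14, remainder 0.
Solve the quadratic x^2 - 5x - 14 = 0: discriminant = (-5)^2 - 4(1)(-14) = 25 + 56 = 81.
sqrt(81) = 9, so x = (5 ± 9)/2: x = 7 or x = -2.

x = -2 (multiplicity 2), x = 7


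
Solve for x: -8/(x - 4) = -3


Multiply both sides by (x - 4): -8 = -3(x - 4)
Distribute: -8 = -3x + 12
-3x = -8 - 12 = -20
x = 20/3

x = 20/3


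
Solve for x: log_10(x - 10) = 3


Convert to exponential form: x - 10 = 10^3 = 1000
x = 1000 + 10 = 1010
Check: log_10(1010 - 10) = log_10(1000) = log_10(1000) = 3 ✓

x = 1010


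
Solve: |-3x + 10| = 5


An absolute value equation |expr| = 5 gives two cases:
Case 1: -3x + 10 = 5
  -3x = -5, so x = 5/3
Case 2: -3x + 10 = -5
  -3x = -15, so x = 5

x = 5/3, x = 5


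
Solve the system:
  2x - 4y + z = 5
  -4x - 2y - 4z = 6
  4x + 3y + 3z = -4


Using Cramer's rule. Expand each determinant along the first row.
D  = 2*[(-2)*3 - (-4)*3] - (-4)*[(-4)*3 - (-4)*4] + 1*[(-4)*3 - (-2)*4]
  = 2*(6) - (-4)*(4) + 1*(-4) = 24
Dx = 5*[(-2)*3 - (-4)*3] - (-4)*[6*3 - (-4)*(-4)] + 1*[6*3 - (-2)*(-4)]
  = 5*(6) - (-4)*(2) + 1*(10) = 48
Dy = 2*[6*3 - (-4)*(-4)] - 5*[(-4)*3 - (-4)*4] + 1*[(-4)*(-4) - 6*4]
  = 2*(2) - 5*(4) + 1*(-8) = -24
Dz = 2*[(-2)*(-4) - 6*3] - (-4)*[(-4)*(-4) - 6*4] + 5*[(-4)*3 - (-2)*4]
  = 2*(-10) - (-4)*(-8) + 5*(-4) = -72
x = Dx/D = 48/24 = 2, y = Dy/D = -24/24 = -1, z = Dz/D = -72/24 = -3
Check eq1: (2)(2) + (-4)(-1) + (1)(-3) = 5 = 5 ✓
Check eq2: (-4)(2) + (-2)(-1) + (-4)(-3) = 6 = 6 ✓
Check eq3: (4)(2) + (3)(-1) + (3)(-3) = -4 = -4 ✓

x = 2, y = -1, z = -3


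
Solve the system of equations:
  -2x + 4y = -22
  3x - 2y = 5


Using Cramer's rule:
Determinant D = (-2)(-2) - (3)(4) = 4 - 12 = -8
Dx = (-22)(-2) - (5)(4) = 44 - 20 = 24
Dy = (-2)(5) - (3)(-22) = -10 + 66 = 56
x = Dx/D = 24/-8 = -3
y = Dy/D = 56/-8 = -7

x = -3, y = -7


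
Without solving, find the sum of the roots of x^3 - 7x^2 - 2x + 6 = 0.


By Vieta's formulas for x^3 + bx^2 + cx + d = 0:
  r1 + r2 + r3 = -b/a = 7
  r1*r2 + r1*r3 + r2*r3 = c/a = -2
  r1*r2*r3 = -d/a = -6


Sum = 7


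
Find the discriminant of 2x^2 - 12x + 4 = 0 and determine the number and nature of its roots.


For ax^2 + bx + c = 0, discriminant D = b^2 - 4ac
Here a = 2, b = -12, c = 4
D = (-12)^2 - 4(2)(4) = 144 - 32 = 112

D = 112 > 0 but not a perfect square
The equation has 2 distinct real irrational roots.

Discriminant = 112, 2 distinct real irrational roots


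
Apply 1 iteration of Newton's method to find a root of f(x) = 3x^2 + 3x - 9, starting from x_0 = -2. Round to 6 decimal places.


Newton's method: x_(n+1) = x_n - f(x_n)/f'(x_n)
f(x) = 3x^2 + 3x - 9
f'(x) = 6x + 3

Iteration 1:
  f(-2.000000) = -3.000000
  f'(-2.000000) = -9.000000
  x_1 = -2.000000 - (-3.000000)/(-9.000000) = -2.333333

x_1 = -2.333333


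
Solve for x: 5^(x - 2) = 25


Express both sides with the same base.
25 = 5^2
Since the bases match, equate exponents: x - 2 = 2
So x = 2 - (-2) = 4

x = 4


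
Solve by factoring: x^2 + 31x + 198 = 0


We need two numbers that multiply to 198 and add to 31.
Those numbers are 22 and 9 (since 22 * 9 = 198 and 22 + 9 = 31).
So x^2 + 31x + 198 = (x + 22)(x + 9) = 0
Setting each factor to zero: x = -22 or x = -9

x = -22, x = -9


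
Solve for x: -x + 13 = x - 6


Starting with: -x + 13 = x - 6
Move all x terms to left: (-1 - 1)x = -6 - 13
Simplify: -2x = -19
Divide both sides by -2: x = 19/2

x = 19/2


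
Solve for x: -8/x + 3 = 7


Subtract 3 from both sides: -8/x = 4
Multiply both sides by x: -8 = 4 * x
Divide by 4: x = -2

x = -2


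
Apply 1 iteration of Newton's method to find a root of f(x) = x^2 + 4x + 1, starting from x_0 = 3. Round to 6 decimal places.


Newton's method: x_(n+1) = x_n - f(x_n)/f'(x_n)
f(x) = x^2 + 4x + 1
f'(x) = 2x + 4

Iteration 1:
  f(3.000000) = 22.000000
  f'(3.000000) = 10.000000
  x_1 = 3.000000 - (22.000000)/(10.000000) = 0.800000

x_1 = 0.800000


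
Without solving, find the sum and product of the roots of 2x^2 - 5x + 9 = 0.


By Vieta's formulas for ax^2 + bx + c = 0:
  Sum of roots = -b/a
  Product of roots = c/a

Here a = 2, b = -5, c = 9
Sum = -(-5)/2 = 5/2
Product = 9/2 = 9/2

Sum = 5/2, Product = 9/2


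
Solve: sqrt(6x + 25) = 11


Square both sides: 6x + 25 = 11^2 = 121
6x = 121 - 25 = 96
x = 16
Check: sqrt(6*16 + 25) = sqrt(121) = 11 ✓

x = 16


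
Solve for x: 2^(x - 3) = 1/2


Express both sides with the same base.
1/2 = 2^(-1)
Since the bases match, equate exponents: x - 3 = -1
So x = -1 - (-3) = 2

x = 2


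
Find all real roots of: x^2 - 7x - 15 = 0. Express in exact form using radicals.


Using the quadratic formula: x = (-b ± sqrt(b^2 - 4ac)) / (2a)
Here a = 1, b = -7, c = -15
Discriminant = b^2 - 4ac = (-7)^2 - 4(1)(-15) = 49 + 60 = 109
Since discriminant = 109 > 0, there are two real roots.
x = (7 ± sqrt(109)) / 2
Numerically: x ≈ 8.7202 or x ≈ -1.7202

x = (7 + sqrt(109)) / 2 or x = (7 - sqrt(109)) / 2


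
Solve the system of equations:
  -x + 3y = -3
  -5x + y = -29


Using Cramer's rule:
Determinant D = (-1)(1) - (-5)(3) = -1 + 15 = 14
Dx = (-3)(1) - (-29)(3) = -3 + 87 = 84
Dy = (-1)(-29) - (-5)(-3) = 29 - 15 = 14
x = Dx/D = 84/14 = 6
y = Dy/D = 14/14 = 1

x = 6, y = 1


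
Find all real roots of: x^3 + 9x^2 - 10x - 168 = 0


Let p(x) = x^3 + 9x^2 - 10x - 168. By the rational root theorem (leading coefficient 1), any rational root is an integer divisor of 168: try ±1, ±2, ... in turn.
Test x = 1: value = -168 ≠ 0.
Test x = -1: value = -150 ≠ 0.
Test x = 2: value = -144 ≠ 0.
Test x = -2: value = -120 ≠ 0.
Test x = 3: value = -90 ≠ 0.
Test x = -3: value = -84 ≠ 0.
Test x = 4: value = 0 ✓, so (x - 4) is a factor.
Synthetic division by (x - 4): bring down 1; 1(4) + 9 = 13; 13(4) - 10 = 42; 42(4) - 168 = 0 → quotient x^2 + 13x + 42, remainder 0.
Solve the quadratic x^2 + 13x + 42 = 0: discriminant = 13^2 - 4(1)(42) = 169 - 168 = 1.
sqrt(1) = 1, so x = (-13 ± 1)/2: x = -6 or x = -7.

x = -7, x = -6, x = 4


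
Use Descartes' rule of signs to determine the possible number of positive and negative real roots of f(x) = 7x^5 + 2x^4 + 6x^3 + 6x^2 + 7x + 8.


Descartes' rule of signs:

For positive roots, count sign changes in f(x) = 7x^5 + 2x^4 + 6x^3 + 6x^2 + 7x + 8:
Signs of coefficients: +, +, +, +, +, +
Number of sign changes: 0
Possible positive real roots: 0

For negative roots, examine f(-x) = -7x^5 + 2x^4 - 6x^3 + 6x^2 - 7x + 8:
Signs of coefficients: -, +, -, +, -, +
Number of sign changes: 5
Possible negative real roots: 5, 3, 1

Positive roots: 0; Negative roots: 5 or 3 or 1


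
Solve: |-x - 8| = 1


An absolute value equation |expr| = 1 gives two cases:
Case 1: -x - 8 = 1
  -x = 9, so x = -9
Case 2: -x - 8 = -1
  -x = 7, so x = -7

x = -9, x = -7


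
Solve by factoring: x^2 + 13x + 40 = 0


We need two numbers that multiply to 40 and add to 13.
Those numbers are 8 and 5 (since 8 * 5 = 40 and 8 + 5 = 13).
So x^2 + 13x + 40 = (x + 8)(x + 5) = 0
Setting each factor to zero: x = -8 or x = -5

x = -8, x = -5


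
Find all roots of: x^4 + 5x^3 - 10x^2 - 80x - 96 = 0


Let p(x) = x^4 + 5x^3 - 10x^2 - 80x - 96. By the rational root theorem (leading coefficient 1), any rational root is an integer divisor of 96: try ±1, ±2, ... in turn.
Test x = 1: value = -180 ≠ 0.
Test x = -1: value = -30 ≠ 0.
Test x = 2: value = -240 ≠ 0.
Test x = -2: value = 0 ✓, so (x + 2) is a factor.
Synthetic division by (x + 2): bring down 1; 1(-2) + 5 = 3; 3(-2) - 10 = -16; (-16)(-2) - 80 = -48; (-48)(-2) - 96 = 0 → quotient x^3 + 3x^2 - 16x - 48, remainder 0.
Continue with the quotient x^3 + 3x^2 - 16x - 48 (candidates must divide 48; re-test x = -2 first in case it repeats).
Test x = -2: value = -12 ≠ 0.
Test x = 3: value = -42 ≠ 0.
Test x = -3: value = 0 ✓, so (x + 3) is a factor.
Synthetic division by (x + 3): bring down 1; 1(-3) + 3 = 0; 0(-3) - 16 = -16; (-16)(-3) - 48 = 0 → quotient x^2 - 16, remainder 0.
Solve the quadratic x^2 - 16 = 0: discriminant = 0^2 - 4(1)(-16) = 0 + 64 = 64.
sqrt(64) = 8, so x = (0 ± 8)/2: x = 4 or x = -4.
Collecting all roots found:

x = -4, x = -3, x = -2, x = 4


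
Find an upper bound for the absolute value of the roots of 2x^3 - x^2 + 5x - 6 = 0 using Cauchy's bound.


Cauchy's bound: all roots r satisfy |r| <= 1 + max(|a_i/a_n|) for i = 0,...,n-1
where a_n is the leading coefficient.

Coefficients: [2, -1, 5, -6]
Leading coefficient a_n = 2
Ratios |a_i/a_n|: 1/2, 5/2, 3
Maximum ratio: 3
Cauchy's bound: |r| <= 1 + 3 = 4

Upper bound = 4


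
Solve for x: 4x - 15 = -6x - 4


Starting with: 4x - 15 = -6x - 4
Move all x terms to left: (4 + 6)x = -4 + 15
Simplify: 10x = 11
Divide both sides by 10: x = 11/10

x = 11/10


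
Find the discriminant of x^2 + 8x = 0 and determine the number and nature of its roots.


For ax^2 + bx + c = 0, discriminant D = b^2 - 4ac
Here a = 1, b = 8, c = 0
D = (8)^2 - 4(1)(0) = 64 - 0 = 64

D = 64 > 0 and is a perfect square (sqrt = 8)
The equation has 2 distinct real rational roots.

Discriminant = 64, 2 distinct real rational roots


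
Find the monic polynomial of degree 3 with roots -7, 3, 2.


A monic polynomial with roots -7, 3, 2 is:
p(x) = (x + 7)(x - 3)(x - 2)
After multiplying by (x + 7): x + 7
After multiplying by (x - 3): x^2 + 4x - 21
After multiplying by (x - 2): x^3 + 2x^2 - 29x + 42

x^3 + 2x^2 - 29x + 42


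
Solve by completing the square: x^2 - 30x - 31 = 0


Start: x^2 - 30x - 31 = 0
Move constant: x^2 - 30x = 31
Half of -30 is -15, squared is 225
Add 225 to both sides: x^2 - 30x + 225 = 256
(x - 15)^2 = 256
x - 15 = ±16
x = 15 + 16 = 31 or x = 15 - 16 = -1

x = -1, x = 31


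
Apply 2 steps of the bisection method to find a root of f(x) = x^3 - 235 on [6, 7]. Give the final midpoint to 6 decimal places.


f(x) = x^3 - 235
f(6) = -19 < 0
f(7) = 108 > 0

Step 1: midpoint = (6.000000 + 7.000000)/2 = 6.500000
  f(6.500000) = 39.625000
  f(mid) > 0, so root is in [6.000000, 6.500000]

Step 2: midpoint = (6.000000 + 6.500000)/2 = 6.250000
  f(6.250000) = 9.140625
  f(mid) > 0, so root is in [6.000000, 6.250000]

midpoint = 6.250000


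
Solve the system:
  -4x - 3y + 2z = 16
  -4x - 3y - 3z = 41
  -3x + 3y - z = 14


Using Cramer's rule. Expand each determinant along the first row.
D  = (-4)*[(-3)*(-1) - (-3)*3] - (-3)*[(-4)*(-1) - (-3)*(-3)] + 2*[(-4)*3 - (-3)*(-3)]
  = (-4)*(12) - (-3)*(-5) + 2*(-21) = -105
Dx = 16*[(-3)*(-1) - (-3)*3] - (-3)*[41*(-1) - (-3)*14] + 2*[41*3 - (-3)*14]
  = 16*(12) - (-3)*(1) + 2*(165) = 525
Dy = (-4)*[41*(-1) - (-3)*14] - 16*[(-4)*(-1) - (-3)*(-3)] + 2*[(-4)*14 - 41*(-3)]
  = (-4)*(1) - 16*(-5) + 2*(67) = 210
Dz = (-4)*[(-3)*14 - 41*3] - (-3)*[(-4)*14 - 41*(-3)] + 16*[(-4)*3 - (-3)*(-3)]
  = (-4)*(-165) - (-3)*(67) + 16*(-21) = 525
x = Dx/D = 525/-105 = -5, y = Dy/D = 210/-105 = -2, z = Dz/D = 525/-105 = -5
Check eq1: (-4)(-5) + (-3)(-2) + (2)(-5) = 16 = 16 ✓
Check eq2: (-4)(-5) + (-3)(-2) + (-3)(-5) = 41 = 41 ✓
Check eq3: (-3)(-5) + (3)(-2) + (-1)(-5) = 14 = 14 ✓

x = -5, y = -2, z = -5


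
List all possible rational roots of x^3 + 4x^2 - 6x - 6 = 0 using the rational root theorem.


Rational root theorem: possible roots are ±p/q where:
  p divides the constant term (-6): p ∈ {1, 2, 3, 6}
  q divides the leading coefficient (1): q ∈ {1}

All possible rational roots: -6, -3, -2, -1, 1, 2, 3, 6

-6, -3, -2, -1, 1, 2, 3, 6


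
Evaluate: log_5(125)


We need the exponent such that 5^? = 125
5^3 = 125
Therefore log_5(125) = 3

3


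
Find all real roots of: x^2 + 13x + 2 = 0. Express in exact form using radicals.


Using the quadratic formula: x = (-b ± sqrt(b^2 - 4ac)) / (2a)
Here a = 1, b = 13, c = 2
Discriminant = b^2 - 4ac = 13^2 - 4(1)(2) = 169 - 8 = 161
Since discriminant = 161 > 0, there are two real roots.
x = (-13 ± sqrt(161)) / 2
Numerically: x ≈ -0.1557 or x ≈ -12.8443

x = (-13 + sqrt(161)) / 2 or x = (-13 - sqrt(161)) / 2


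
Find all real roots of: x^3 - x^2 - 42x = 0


The constant term is 0, so x = 0 is a root. Factor out x:
  x(x^2 - x - 42) = 0
Solve the quadratic x^2 - x - 42 = 0: discriminant = (-1)^2 - 4(1)(-42) = 1 + 168 = 169.
sqrt(169) = 13, so x = (1 ± 13)/2: x = 7 or x = -6.

x = -6, x = 0, x = 7


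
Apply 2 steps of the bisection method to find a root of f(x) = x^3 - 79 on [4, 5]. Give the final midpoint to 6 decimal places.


f(x) = x^3 - 79
f(4) = -15 < 0
f(5) = 46 > 0

Step 1: midpoint = (4.000000 + 5.000000)/2 = 4.500000
  f(4.500000) = 12.125000
  f(mid) > 0, so root is in [4.000000, 4.500000]

Step 2: midpoint = (4.000000 + 4.500000)/2 = 4.250000
  f(4.250000) = -2.234375
  f(mid) < 0, so root is in [4.250000, 4.500000]

midpoint = 4.250000


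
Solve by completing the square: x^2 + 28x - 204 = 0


Start: x^2 + 28x - 204 = 0
Move constant: x^2 + 28x = 204
Half of 28 is 14, squared is 196
Add 196 to both sides: x^2 + 28x + 196 = 400
(x + 14)^2 = 400
x + 14 = ±20
x = -14 + 20 = 6 or x = -14 - 20 = -34

x = -34, x = 6


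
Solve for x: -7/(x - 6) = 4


Multiply both sides by (x - 6): -7 = 4(x - 6)
Distribute: -7 = 4x - 24
4x = -7 + 24 = 17
x = 17/4

x = 17/4


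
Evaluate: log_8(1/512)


We need the exponent such that 8^? = 1/512
8^(-3) = 1/8^3 = 1/512
Therefore log_8(1/512) = -3

-3


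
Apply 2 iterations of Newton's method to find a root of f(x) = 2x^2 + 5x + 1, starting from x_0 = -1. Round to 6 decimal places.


Newton's method: x_(n+1) = x_n - f(x_n)/f'(x_n)
f(x) = 2x^2 + 5x + 1
f'(x) = 4x + 5

Iteration 1:
  f(-1.000000) = -2.000000
  f'(-1.000000) = 1.000000
  x_1 = -1.000000 - (-2.000000)/(1.000000) = 1.000000

Iteration 2:
  f(1.000000) = 8.000000
  f'(1.000000) = 9.000000
  x_2 = 1.000000 - (8.000000)/(9.000000) = 0.111111

x_2 = 0.111111


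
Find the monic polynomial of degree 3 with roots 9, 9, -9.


A monic polynomial with roots 9, 9, -9 is:
p(x) = (x - 9)(x - 9)(x + 9)
After multiplying by (x - 9): x - 9
After multiplying by (x - 9): x^2 - 18x + 81
After multiplying by (x + 9): x^3 - 9x^2 - 81x + 729

x^3 - 9x^2 - 81x + 729


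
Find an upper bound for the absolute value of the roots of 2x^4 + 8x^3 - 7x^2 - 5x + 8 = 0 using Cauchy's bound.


Cauchy's bound: all roots r satisfy |r| <= 1 + max(|a_i/a_n|) for i = 0,...,n-1
where a_n is the leading coefficient.

Coefficients: [2, 8, -7, -5, 8]
Leading coefficient a_n = 2
Ratios |a_i/a_n|: 4, 7/2, 5/2, 4
Maximum ratio: 4
Cauchy's bound: |r| <= 1 + 4 = 5

Upper bound = 5


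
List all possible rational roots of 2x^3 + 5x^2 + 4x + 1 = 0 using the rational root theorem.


Rational root theorem: possible roots are ±p/q where:
  p divides the constant term (1): p ∈ {1}
  q divides the leading coefficient (2): q ∈ {1, 2}

All possible rational roots: -1, -1/2, 1/2, 1

-1, -1/2, 1/2, 1


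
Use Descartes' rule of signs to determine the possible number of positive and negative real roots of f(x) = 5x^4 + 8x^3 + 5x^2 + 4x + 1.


Descartes' rule of signs:

For positive roots, count sign changes in f(x) = 5x^4 + 8x^3 + 5x^2 + 4x + 1:
Signs of coefficients: +, +, +, +, +
Number of sign changes: 0
Possible positive real roots: 0

For negative roots, examine f(-x) = 5x^4 - 8x^3 + 5x^2 - 4x + 1:
Signs of coefficients: +, -, +, -, +
Number of sign changes: 4
Possible negative real roots: 4, 2, 0

Positive roots: 0; Negative roots: 4 or 2 or 0


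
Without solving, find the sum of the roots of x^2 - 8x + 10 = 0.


By Vieta's formulas for ax^2 + bx + c = 0:
  Sum of roots = -b/a
  Product of roots = c/a

Here a = 1, b = -8, c = 10
Sum = -(-8)/1 = 8
Product = 10/1 = 10

Sum = 8


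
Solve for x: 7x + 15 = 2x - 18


Starting with: 7x + 15 = 2x - 18
Move all x terms to left: (7 - 2)x = -18 - 15
Simplify: 5x = -33
Divide both sides by 5: x = -33/5

x = -33/5


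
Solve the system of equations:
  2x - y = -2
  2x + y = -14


Using Cramer's rule:
Determinant D = (2)(1) - (2)(-1) = 2 + 2 = 4
Dx = (-2)(1) - (-14)(-1) = -2 - 14 = -16
Dy = (2)(-14) - (2)(-2) = -28 + 4 = -24
x = Dx/D = -16/4 = -4
y = Dy/D = -24/4 = -6

x = -4, y = -6


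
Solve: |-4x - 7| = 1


An absolute value equation |expr| = 1 gives two cases:
Case 1: -4x - 7 = 1
  -4x = 8, so x = -2
Case 2: -4x - 7 = -1
  -4x = 6, so x = -3/2

x = -2, x = -3/2


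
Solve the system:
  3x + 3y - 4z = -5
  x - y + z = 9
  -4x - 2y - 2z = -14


Using Cramer's rule. Expand each determinant along the first row.
D  = 3*[(-1)*(-2) - 1*(-2)] - 3*[1*(-2) - 1*(-4)] + (-4)*[1*(-2) - (-1)*(-4)]
  = 3*(4) - 3*(2) + (-4)*(-6) = 30
Dx = (-5)*[(-1)*(-2) - 1*(-2)] - 3*[9*(-2) - 1*(-14)] + (-4)*[9*(-2) - (-1)*(-14)]
  = (-5)*(4) - 3*(-4) + (-4)*(-32) = 120
Dy = 3*[9*(-2) - 1*(-14)] - (-5)*[1*(-2) - 1*(-4)] + (-4)*[1*(-14) - 9*(-4)]
  = 3*(-4) - (-5)*(2) + (-4)*(22) = -90
Dz = 3*[(-1)*(-14) - 9*(-2)] - 3*[1*(-14) - 9*(-4)] + (-5)*[1*(-2) - (-1)*(-4)]
  = 3*(32) - 3*(22) + (-5)*(-6) = 60
x = Dx/D = 120/30 = 4, y = Dy/D = -90/30 = -3, z = Dz/D = 60/30 = 2
Check eq1: (3)(4) + (3)(-3) + (-4)(2) = -5 = -5 ✓
Check eq2: (1)(4) + (-1)(-3) + (1)(2) = 9 = 9 ✓
Check eq3: (-4)(4) + (-2)(-3) + (-2)(2) = -14 = -14 ✓

x = 4, y = -3, z = 2


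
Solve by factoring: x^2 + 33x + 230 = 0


We need two numbers that multiply to 230 and add to 33.
Those numbers are 23 and 10 (since 23 * 10 = 230 and 23 + 10 = 33).
So x^2 + 33x + 230 = (x + 23)(x + 10) = 0
Setting each factor to zero: x = -23 or x = -10

x = -23, x = -10


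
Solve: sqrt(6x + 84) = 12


Square both sides: 6x + 84 = 12^2 = 144
6x = 144 - 84 = 60
x = 10
Check: sqrt(6*10 + 84) = sqrt(144) = 12 ✓

x = 10


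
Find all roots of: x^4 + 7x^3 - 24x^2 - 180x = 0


The constant term is 0, so x = 0 is a root. Factor out x:
  x^3 + 7x^2 - 24x - 180 = 0
Let p(x) = x^3 + 7x^2 - 24x - 180. By the rational root theorem (leading coefficient 1), any rational root is an integer divisor of 180: try ±1, ±2, ... in turn.
Test x = 1: value = -196 ≠ 0.
Test x = -1: value = -150 ≠ 0.
Test x = 2: value = -192 ≠ 0.
Test x = -2: value = -112 ≠ 0.
Test x = 3: value = -162 ≠ 0.
Test x = -3: value = -72 ≠ 0.
Test x = 4: value = -100 ≠ 0.
Test x = -4: value = -36 ≠ 0.
Test x = 5: value = 0 ✓, so (x - 5) is a factor.
Synthetic division by (x - 5): bring down 1; 1(5) + 7 = 12; 12(5) - 24 = 36; 36(5) - 180 = 0 → quotient x^2 + 12x + 36, remainder 0.
Solve the quadratic x^2 + 12x + 36 = 0: discriminant = 12^2 - 4(1)(36) = 144 - 144 = 0.
Discriminant = 0, so a double root: x = -12/2 = -6.
Collecting all roots found:

x = -6 (multiplicity 2), x = 0, x = 5


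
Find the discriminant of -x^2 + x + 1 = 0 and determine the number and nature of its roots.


For ax^2 + bx + c = 0, discriminant D = b^2 - 4ac
Here a = -1, b = 1, c = 1
D = (1)^2 - 4(-1)(1) = 1 + 4 = 5

D = 5 > 0 but not a perfect square
The equation has 2 distinct real irrational roots.

Discriminant = 5, 2 distinct real irrational roots


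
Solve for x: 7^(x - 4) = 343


Express both sides with the same base.
343 = 7^3
Since the bases match, equate exponents: x - 4 = 3
So x = 3 - (-4) = 7

x = 7


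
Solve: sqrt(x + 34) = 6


Square both sides: x + 34 = 6^2 = 36
x = 36 - 34 = 2
x = 2
Check: sqrt(1*2 + 34) = sqrt(36) = 6 ✓

x = 2


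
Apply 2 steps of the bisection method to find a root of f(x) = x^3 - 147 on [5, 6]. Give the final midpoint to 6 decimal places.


f(x) = x^3 - 147
f(5) = -22 < 0
f(6) = 69 > 0

Step 1: midpoint = (5.000000 + 6.000000)/2 = 5.500000
  f(5.500000) = 19.375000
  f(mid) > 0, so root is in [5.000000, 5.500000]

Step 2: midpoint = (5.000000 + 5.500000)/2 = 5.250000
  f(5.250000) = -2.296875
  f(mid) < 0, so root is in [5.250000, 5.500000]

midpoint = 5.250000


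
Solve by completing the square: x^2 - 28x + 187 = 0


Start: x^2 - 28x + 187 = 0
Move constant: x^2 - 28x = -187
Half of -28 is -14, squared is 196
Add 196 to both sides: x^2 - 28x + 196 = 9
(x - 14)^2 = 9
x - 14 = ±3
x = 14 + 3 = 17 or x = 14 - 3 = 11

x = 11, x = 17


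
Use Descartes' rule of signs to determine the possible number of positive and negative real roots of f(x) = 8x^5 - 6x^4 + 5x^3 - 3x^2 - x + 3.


Descartes' rule of signs:

For positive roots, count sign changes in f(x) = 8x^5 - 6x^4 + 5x^3 - 3x^2 - x + 3:
Signs of coefficients: +, -, +, -, -, +
Number of sign changes: 4
Possible positive real roots: 4, 2, 0

For negative roots, examine f(-x) = -8x^5 - 6x^4 - 5x^3 - 3x^2 + x + 3:
Signs of coefficients: -, -, -, -, +, +
Number of sign changes: 1
Possible negative real roots: 1

Positive roots: 4 or 2 or 0; Negative roots: 1


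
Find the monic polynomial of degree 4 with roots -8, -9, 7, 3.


A monic polynomial with roots -8, -9, 7, 3 is:
p(x) = (x + 8)(x + 9)(x - 7)(x - 3)
After multiplying by (x + 8): x + 8
After multiplying by (x + 9): x^2 + 17x + 72
After multiplying by (x - 7): x^3 + 10x^2 - 47x - 504
After multiplying by (x - 3): x^4 + 7x^3 - 77x^2 - 363x + 1512

x^4 + 7x^3 - 77x^2 - 363x + 1512


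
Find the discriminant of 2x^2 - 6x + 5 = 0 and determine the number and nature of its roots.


For ax^2 + bx + c = 0, discriminant D = b^2 - 4ac
Here a = 2, b = -6, c = 5
D = (-6)^2 - 4(2)(5) = 36 - 40 = -4

D = -4 < 0
The equation has no real roots (2 complex conjugate roots).

Discriminant = -4, no real roots (2 complex conjugate roots)


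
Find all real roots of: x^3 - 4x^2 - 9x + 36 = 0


Let p(x) = x^3 - 4x^2 - 9x + 36. By the rational root theorem (leading coefficient 1), any rational root is an integer divisor of 36: try ±1, ±2, ... in turn.
Test x = 1: value = 24 ≠ 0.
Test x = -1: value = 40 ≠ 0.
Test x = 2: value = 10 ≠ 0.
Test x = -2: value = 30 ≠ 0.
Test x = 3: value = 0 ✓, so (x - 3) is a factor.
Synthetic division by (x - 3): bring down 1; 1(3) - 4 = -1; (-1)(3) - 9 = -12; (-12)(3) + 36 = 0 → quotient x^2 - x - 12, remainder 0.
Solve the quadratic x^2 - x - 12 = 0: discriminant = (-1)^2 - 4(1)(-12) = 1 + 48 = 49.
sqrt(49) = 7, so x = (1 ± 7)/2: x = 4 or x = -3.

x = -3, x = 3, x = 4


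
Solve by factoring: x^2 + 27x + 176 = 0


We need two numbers that multiply to 176 and add to 27.
Those numbers are 11 and 16 (since 11 * 16 = 176 and 11 + 16 = 27).
So x^2 + 27x + 176 = (x + 11)(x + 16) = 0
Setting each factor to zero: x = -11 or x = -16

x = -16, x = -11


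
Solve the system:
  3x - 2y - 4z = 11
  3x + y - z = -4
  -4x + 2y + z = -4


Using Cramer's rule. Expand each determinant along the first row.
D  = 3*[1*1 - (-1)*2] - (-2)*[3*1 - (-1)*(-4)] + (-4)*[3*2 - 1*(-4)]
  = 3*(3) - (-2)*(-1) + (-4)*(10) = -33
Dx = 11*[1*1 - (-1)*2] - (-2)*[(-4)*1 - (-1)*(-4)] + (-4)*[(-4)*2 - 1*(-4)]
  = 11*(3) - (-2)*(-8) + (-4)*(-4) = 33
Dy = 3*[(-4)*1 - (-1)*(-4)] - 11*[3*1 - (-1)*(-4)] + (-4)*[3*(-4) - (-4)*(-4)]
  = 3*(-8) - 11*(-1) + (-4)*(-28) = 99
Dz = 3*[1*(-4) - (-4)*2] - (-2)*[3*(-4) - (-4)*(-4)] + 11*[3*2 - 1*(-4)]
  = 3*(4) - (-2)*(-28) + 11*(10) = 66
x = Dx/D = 33/-33 = -1, y = Dy/D = 99/-33 = -3, z = Dz/D = 66/-33 = -2
Check eq1: (3)(-1) + (-2)(-3) + (-4)(-2) = 11 = 11 ✓
Check eq2: (3)(-1) + (1)(-3) + (-1)(-2) = -4 = -4 ✓
Check eq3: (-4)(-1) + (2)(-3) + (1)(-2) = -4 = -4 ✓

x = -1, y = -3, z = -2


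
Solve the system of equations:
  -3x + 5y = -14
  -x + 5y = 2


Using Cramer's rule:
Determinant D = (-3)(5) - (-1)(5) = -15 + 5 = -10
Dx = (-14)(5) - (2)(5) = -70 - 10 = -80
Dy = (-3)(2) - (-1)(-14) = -6 - 14 = -20
x = Dx/D = -80/-10 = 8
y = Dy/D = -20/-10 = 2

x = 8, y = 2


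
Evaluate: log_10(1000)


We need the exponent such that 10^? = 1000
10^3 = 1000
Therefore log_10(1000) = 3

3


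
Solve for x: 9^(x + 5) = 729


Express both sides with the same base.
729 = 9^3
Since the bases match, equate exponents: x + 5 = 3
So x = 3 - (5) = -2

x = -2


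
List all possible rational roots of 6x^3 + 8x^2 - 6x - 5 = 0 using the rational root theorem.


Rational root theorem: possible roots are ±p/q where:
  p divides the constant term (-5): p ∈ {1, 5}
  q divides the leading coefficient (6): q ∈ {1, 2, 3, 6}

All possible rational roots: -5, -5/2, -5/3, -1, -5/6, -1/2, -1/3, -1/6, 1/6, 1/3, 1/2, 5/6, 1, 5/3, 5/2, 5

-5, -5/2, -5/3, -1, -5/6, -1/2, -1/3, -1/6, 1/6, 1/3, 1/2, 5/6, 1, 5/3, 5/2, 5


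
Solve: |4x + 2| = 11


An absolute value equation |expr| = 11 gives two cases:
Case 1: 4x + 2 = 11
  4x = 9, so x = 9/4
Case 2: 4x + 2 = -11
  4x = -13, so x = -13/4

x = -13/4, x = 9/4


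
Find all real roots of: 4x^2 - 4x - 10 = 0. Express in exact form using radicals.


Using the quadratic formula: x = (-b ± sqrt(b^2 - 4ac)) / (2a)
Here a = 4, b = -4, c = -10
Discriminant = b^2 - 4ac = (-4)^2 - 4(4)(-10) = 16 + 160 = 176
Since discriminant = 176 > 0, there are two real roots.
x = (4 ± 4*sqrt(11)) / 8
Simplifying: x = (1 ± sqrt(11)) / 2
Numerically: x ≈ 2.1583 or x ≈ -1.1583

x = (1 + sqrt(11)) / 2 or x = (1 - sqrt(11)) / 2


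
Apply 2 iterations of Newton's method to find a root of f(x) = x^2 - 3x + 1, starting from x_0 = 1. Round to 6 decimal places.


Newton's method: x_(n+1) = x_n - f(x_n)/f'(x_n)
f(x) = x^2 - 3x + 1
f'(x) = 2x - 3

Iteration 1:
  f(1.000000) = -1.000000
  f'(1.000000) = -1.000000
  x_1 = 1.000000 - (-1.000000)/(-1.000000) = 0.000000

Iteration 2:
  f(0.000000) = 1.000000
  f'(0.000000) = -3.000000
  x_2 = 0.000000 - (1.000000)/(-3.000000) = 0.333333

x_2 = 0.333333


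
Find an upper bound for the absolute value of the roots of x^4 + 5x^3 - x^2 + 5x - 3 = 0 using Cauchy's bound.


Cauchy's bound: all roots r satisfy |r| <= 1 + max(|a_i/a_n|) for i = 0,...,n-1
where a_n is the leading coefficient.

Coefficients: [1, 5, -1, 5, -3]
Leading coefficient a_n = 1
Ratios |a_i/a_n|: 5, 1, 5, 3
Maximum ratio: 5
Cauchy's bound: |r| <= 1 + 5 = 6

Upper bound = 6


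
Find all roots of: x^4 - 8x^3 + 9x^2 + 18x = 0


The constant term is 0, so x = 0 is a root. Factor out x:
  x^3 - 8x^2 + 9x + 18 = 0
Let p(x) = x^3 - 8x^2 + 9x + 18. By the rational root theorem (leading coefficient 1), any rational root is an integer divisor of 18: try ±1, ±2, ... in turn.
Test x = 1: value = 20 ≠ 0.
Test x = -1: value = 0 ✓, so (x + 1) is a factor.
Synthetic division by (x + 1): bring down 1; 1(-1) - 8 = -9; (-9)(-1) + 9 = 18; 18(-1) + 18 = 0 → quotient x^2 - 9x + 18, remainder 0.
Solve the quadratic x^2 - 9x + 18 = 0: discriminant = (-9)^2 - 4(1)(18) = 81 - 72 = 9.
sqrt(9) = 3, so x = (9 ± 3)/2: x = 6 or x = 3.
Collecting all roots found:

x = -1, x = 0, x = 3, x = 6


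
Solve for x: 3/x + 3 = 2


Subtract 3 from both sides: 3/x = -1
Multiply both sides by x: 3 = -1 * x
Divide by -1: x = -3

x = -3


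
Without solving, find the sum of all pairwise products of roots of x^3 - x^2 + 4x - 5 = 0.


By Vieta's formulas for x^3 + bx^2 + cx + d = 0:
  r1 + r2 + r3 = -b/a = 1
  r1*r2 + r1*r3 + r2*r3 = c/a = 4
  r1*r2*r3 = -d/a = 5


Sum of pairwise products = 4


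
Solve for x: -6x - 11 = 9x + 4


Starting with: -6x - 11 = 9x + 4
Move all x terms to left: (-6 - 9)x = 4 + 11
Simplify: -15x = 15
Divide both sides by -15: x = -1

x = -1


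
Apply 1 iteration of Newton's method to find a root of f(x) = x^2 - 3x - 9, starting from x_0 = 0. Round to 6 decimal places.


Newton's method: x_(n+1) = x_n - f(x_n)/f'(x_n)
f(x) = x^2 - 3x - 9
f'(x) = 2x - 3

Iteration 1:
  f(0.000000) = -9.000000
  f'(0.000000) = -3.000000
  x_1 = 0.000000 - (-9.000000)/(-3.000000) = -3.000000

x_1 = -3.000000


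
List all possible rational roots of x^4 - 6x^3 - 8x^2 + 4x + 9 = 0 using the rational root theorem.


Rational root theorem: possible roots are ±p/q where:
  p divides the constant term (9): p ∈ {1, 3, 9}
  q divides the leading coefficient (1): q ∈ {1}

All possible rational roots: -9, -3, -1, 1, 3, 9

-9, -3, -1, 1, 3, 9


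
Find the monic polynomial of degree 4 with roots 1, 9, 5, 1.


A monic polynomial with roots 1, 9, 5, 1 is:
p(x) = (x - 1)(x - 9)(x - 5)(x - 1)
After multiplying by (x - 1): x - 1
After multiplying by (x - 9): x^2 - 10x + 9
After multiplying by (x - 5): x^3 - 15x^2 + 59x - 45
After multiplying by (x - 1): x^4 - 16x^3 + 74x^2 - 104x + 45

x^4 - 16x^3 + 74x^2 - 104x + 45


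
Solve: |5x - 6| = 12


An absolute value equation |expr| = 12 gives two cases:
Case 1: 5x - 6 = 12
  5x = 18, so x = 18/5
Case 2: 5x - 6 = -12
  5x = -6, so x = -6/5

x = -6/5, x = 18/5


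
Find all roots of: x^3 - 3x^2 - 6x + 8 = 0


Let p(x) = x^3 - 3x^2 - 6x + 8. By the rational root theorem (leading coefficient 1), any rational root is an integer divisor of 8: try ±1, ±2, ... in turn.
Test x = 1: value = 0 ✓, so (x - 1) is a factor.
Synthetic division by (x - 1): bring down 1; 1(1) - 3 = -2; (-2)(1) - 6 = -8; (-8)(1) + 8 = 0 → quotient x^2 - 2x - 8, remainder 0.
Solve the quadratic x^2 - 2x - 8 = 0: discriminant = (-2)^2 - 4(1)(-8) = 4 + 32 = 36.
sqrt(36) = 6, so x = (2 ± 6)/2: x = 4 or x = -2.
Collecting all roots found:

x = -2, x = 1, x = 4


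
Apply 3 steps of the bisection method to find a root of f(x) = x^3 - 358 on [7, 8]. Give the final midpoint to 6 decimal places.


f(x) = x^3 - 358
f(7) = -15 < 0
f(8) = 154 > 0

Step 1: midpoint = (7.000000 + 8.000000)/2 = 7.500000
  f(7.500000) = 63.875000
  f(mid) > 0, so root is in [7.000000, 7.500000]

Step 2: midpoint = (7.000000 + 7.500000)/2 = 7.250000
  f(7.250000) = 23.078125
  f(mid) > 0, so root is in [7.000000, 7.250000]

Step 3: midpoint = (7.000000 + 7.250000)/2 = 7.125000
  f(7.125000) = 3.705078
  f(mid) > 0, so root is in [7.000000, 7.125000]

midpoint = 7.125000


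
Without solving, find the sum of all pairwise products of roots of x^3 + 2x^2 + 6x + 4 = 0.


By Vieta's formulas for x^3 + bx^2 + cx + d = 0:
  r1 + r2 + r3 = -b/a = -2
  r1*r2 + r1*r3 + r2*r3 = c/a = 6
  r1*r2*r3 = -d/a = -4


Sum of pairwise products = 6


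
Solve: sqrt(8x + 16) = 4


Square both sides: 8x + 16 = 4^2 = 16
8x = 16 - 16 = 0
x = 0
Check: sqrt(8*0 + 16) = sqrt(16) = 4 ✓

x = 0


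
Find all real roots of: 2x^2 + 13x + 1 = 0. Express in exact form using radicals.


Using the quadratic formula: x = (-b ± sqrt(b^2 - 4ac)) / (2a)
Here a = 2, b = 13, c = 1
Discriminant = b^2 - 4ac = 13^2 - 4(2)(1) = 169 - 8 = 161
Since discriminant = 161 > 0, there are two real roots.
x = (-13 ± sqrt(161)) / 4
Numerically: x ≈ -0.0779 or x ≈ -6.4221

x = (-13 + sqrt(161)) / 4 or x = (-13 - sqrt(161)) / 4


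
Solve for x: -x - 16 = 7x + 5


Starting with: -x - 16 = 7x + 5
Move all x terms to left: (-1 - 7)x = 5 + 16
Simplify: -8x = 21
Divide both sides by -8: x = -21/8

x = -21/8


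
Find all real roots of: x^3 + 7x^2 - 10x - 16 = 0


Let p(x) = x^3 + 7x^2 - 10x - 16. By the rational root theorem (leading coefficient 1), any rational root is an integer divisor of 16: try ±1, ±2, ... in turn.
Test x = 1: value = -18 ≠ 0.
Test x = -1: value = 0 ✓, so (x + 1) is a factor.
Synthetic division by (x + 1): bring down 1; 1(-1) + 7 = 6; 6(-1) - 10 = -16; (-16)(-1) - 16 = 0 → quotient x^2 + 6x - 16, remainder 0.
Solve the quadratic x^2 + 6x - 16 = 0: discriminant = 6^2 - 4(1)(-16) = 36 + 64 = 100.
sqrt(100) = 10, so x = (-6 ± 10)/2: x = 2 or x = -8.

x = -8, x = -1, x = 2


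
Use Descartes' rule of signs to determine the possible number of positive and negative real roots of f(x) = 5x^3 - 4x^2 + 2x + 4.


Descartes' rule of signs:

For positive roots, count sign changes in f(x) = 5x^3 - 4x^2 + 2x + 4:
Signs of coefficients: +, -, +, +
Number of sign changes: 2
Possible positive real roots: 2, 0

For negative roots, examine f(-x) = -5x^3 - 4x^2 - 2x + 4:
Signs of coefficients: -, -, -, +
Number of sign changes: 1
Possible negative real roots: 1

Positive roots: 2 or 0; Negative roots: 1


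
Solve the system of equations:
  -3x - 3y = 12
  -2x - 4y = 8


Using Cramer's rule:
Determinant D = (-3)(-4) - (-2)(-3) = 12 - 6 = 6
Dx = (12)(-4) - (8)(-3) = -48 + 24 = -24
Dy = (-3)(8) - (-2)(12) = -24 + 24 = 0
x = Dx/D = -24/6 = -4
y = Dy/D = 0/6 = 0

x = -4, y = 0


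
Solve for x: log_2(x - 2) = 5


Convert to exponential form: x - 2 = 2^5 = 32
x = 32 + 2 = 34
Check: log_2(34 - 2) = log_2(32) = log_2(32) = 5 ✓

x = 34


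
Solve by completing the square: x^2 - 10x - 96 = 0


Start: x^2 - 10x - 96 = 0
Move constant: x^2 - 10x = 96
Half of -10 is -5, squared is 25
Add 25 to both sides: x^2 - 10x + 25 = 121
(x - 5)^2 = 121
x - 5 = ±11
x = 5 + 11 = 16 or x = 5 - 11 = -6

x = -6, x = 16


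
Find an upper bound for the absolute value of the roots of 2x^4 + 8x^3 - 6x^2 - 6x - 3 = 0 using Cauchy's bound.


Cauchy's bound: all roots r satisfy |r| <= 1 + max(|a_i/a_n|) for i = 0,...,n-1
where a_n is the leading coefficient.

Coefficients: [2, 8, -6, -6, -3]
Leading coefficient a_n = 2
Ratios |a_i/a_n|: 4, 3, 3, 3/2
Maximum ratio: 4
Cauchy's bound: |r| <= 1 + 4 = 5

Upper bound = 5


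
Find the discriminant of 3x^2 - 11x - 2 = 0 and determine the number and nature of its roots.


For ax^2 + bx + c = 0, discriminant D = b^2 - 4ac
Here a = 3, b = -11, c = -2
D = (-11)^2 - 4(3)(-2) = 121 + 24 = 145

D = 145 > 0 but not a perfect square
The equation has 2 distinct real irrational roots.

Discriminant = 145, 2 distinct real irrational roots


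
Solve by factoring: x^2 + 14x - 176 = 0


We need two numbers that multiply to -176 and add to 14.
Those numbers are -8 and 22 (since (-8) * 22 = -176 and (-8) + 22 = 14).
So x^2 + 14x - 176 = (x - 8)(x + 22) = 0
Setting each factor to zero: x = 8 or x = -22

x = -22, x = 8


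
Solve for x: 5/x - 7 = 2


Subtract -7 from both sides: 5/x = 9
Multiply both sides by x: 5 = 9 * x
Divide by 9: x = 5/9

x = 5/9


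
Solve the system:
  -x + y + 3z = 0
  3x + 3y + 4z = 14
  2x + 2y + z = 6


Using Cramer's rule. Expand each determinant along the first row.
D  = (-1)*[3*1 - 4*2] - 1*[3*1 - 4*2] + 3*[3*2 - 3*2]
  = (-1)*(-5) - 1*(-5) + 3*(0) = 10
Dx = 0*[3*1 - 4*2] - 1*[14*1 - 4*6] + 3*[14*2 - 3*6]
  = 0*(-5) - 1*(-10) + 3*(10) = 40
Dy = (-1)*[14*1 - 4*6] - 0*[3*1 - 4*2] + 3*[3*6 - 14*2]
  = (-1)*(-10) - 0*(-5) + 3*(-10) = -20
Dz = (-1)*[3*6 - 14*2] - 1*[3*6 - 14*2] + 0*[3*2 - 3*2]
  = (-1)*(-10) - 1*(-10) + 0*(0) = 20
x = Dx/D = 40/10 = 4, y = Dy/D = -20/10 = -2, z = Dz/D = 20/10 = 2
Check eq1: (-1)(4) + (1)(-2) + (3)(2) = 0 = 0 ✓
Check eq2: (3)(4) + (3)(-2) + (4)(2) = 14 = 14 ✓
Check eq3: (2)(4) + (2)(-2) + (1)(2) = 6 = 6 ✓

x = 4, y = -2, z = 2


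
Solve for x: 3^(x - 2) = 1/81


Express both sides with the same base.
1/81 = 3^(-4)
Since the bases match, equate exponents: x - 2 = -4
So x = -4 - (-2) = -2

x = -2


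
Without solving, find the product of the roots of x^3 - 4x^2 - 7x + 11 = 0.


By Vieta's formulas for x^3 + bx^2 + cx + d = 0:
  r1 + r2 + r3 = -b/a = 4
  r1*r2 + r1*r3 + r2*r3 = c/a = -7
  r1*r2*r3 = -d/a = -11


Product = -11


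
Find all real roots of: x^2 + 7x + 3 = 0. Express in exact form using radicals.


Using the quadratic formula: x = (-b ± sqrt(b^2 - 4ac)) / (2a)
Here a = 1, b = 7, c = 3
Discriminant = b^2 - 4ac = 7^2 - 4(1)(3) = 49 - 12 = 37
Since discriminant = 37 > 0, there are two real roots.
x = (-7 ± sqrt(37)) / 2
Numerically: x ≈ -0.4586 or x ≈ -6.5414

x = (-7 + sqrt(37)) / 2 or x = (-7 - sqrt(37)) / 2


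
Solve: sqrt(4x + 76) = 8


Square both sides: 4x + 76 = 8^2 = 64
4x = 64 - 76 = -12
x = -3
Check: sqrt(4*(-3) + 76) = sqrt(64) = 8 ✓

x = -3


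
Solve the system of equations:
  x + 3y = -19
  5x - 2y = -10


Using Cramer's rule:
Determinant D = (1)(-2) - (5)(3) = -2 - 15 = -17
Dx = (-19)(-2) - (-10)(3) = 38 + 30 = 68
Dy = (1)(-10) - (5)(-19) = -10 + 95 = 85
x = Dx/D = 68/-17 = -4
y = Dy/D = 85/-17 = -5

x = -4, y = -5


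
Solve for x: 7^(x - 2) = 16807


Express both sides with the same base.
16807 = 7^5
Since the bases match, equate exponents: x - 2 = 5
So x = 5 - (-2) = 7

x = 7
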